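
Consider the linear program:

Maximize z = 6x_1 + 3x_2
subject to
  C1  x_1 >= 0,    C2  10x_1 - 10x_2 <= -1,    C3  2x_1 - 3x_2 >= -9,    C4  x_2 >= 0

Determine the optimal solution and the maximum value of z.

x_1 = 87/10, x_2 = 44/5, maximum z = 393/5

Feasible corners and z = 6x_1 + 3x_2:
  (0, 1/10) → z = 3/10
  (0, 3) → z = 9
  (87/10, 44/5) → z = 393/5

At the optimal vertex, 10x_1 - 10x_2 = -1 and 2x_1 - 3x_2 = -9.
Solving simultaneously gives x_1 = 87/10, x_2 = 44/5.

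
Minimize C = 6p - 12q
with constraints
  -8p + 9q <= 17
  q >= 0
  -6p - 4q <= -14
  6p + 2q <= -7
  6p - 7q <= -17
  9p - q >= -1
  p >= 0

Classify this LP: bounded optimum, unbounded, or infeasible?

The boundaries -8p + 9q = 17 and 6p - 7q = -17 meet at (17, 17), but that point violates 6p + 2q ≤ -7. Every candidate vertex is excluded by some other constraint, so the feasible region is empty.

infeasible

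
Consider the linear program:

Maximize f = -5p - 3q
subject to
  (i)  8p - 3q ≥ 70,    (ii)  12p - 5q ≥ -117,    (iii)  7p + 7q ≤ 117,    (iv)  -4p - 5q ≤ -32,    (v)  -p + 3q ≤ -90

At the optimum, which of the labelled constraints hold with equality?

Vertices and f = -5p - 3q:
  (361/7, -244/7) → f = -1073/7
  (981/28, -513/28) → f = -1683/14
  (546/17, -328/17) → f = -1746/17

The maximum is at (546/17, -328/17). Substituting into each constraint, equality holds for (iv) and (v); the remaining constraints have slack.

(iv) and (v)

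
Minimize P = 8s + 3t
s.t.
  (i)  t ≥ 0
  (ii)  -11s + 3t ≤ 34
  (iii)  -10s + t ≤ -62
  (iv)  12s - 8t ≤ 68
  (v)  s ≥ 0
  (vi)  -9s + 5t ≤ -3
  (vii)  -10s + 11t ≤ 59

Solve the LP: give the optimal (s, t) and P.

s = 107/17, t = 16/17, minimum P = 904/17

Vertices and P = 8s + 3t:
  (107/17, 16/17) → P = 904/17
  (741/100, 121/10) → P = 4779/50
  (305/13, 347/13) → P = 3481/13

The binding constraints are -10s + t = -62 and 12s - 8t = 68.
Solving simultaneously gives s = 107/17, t = 16/17.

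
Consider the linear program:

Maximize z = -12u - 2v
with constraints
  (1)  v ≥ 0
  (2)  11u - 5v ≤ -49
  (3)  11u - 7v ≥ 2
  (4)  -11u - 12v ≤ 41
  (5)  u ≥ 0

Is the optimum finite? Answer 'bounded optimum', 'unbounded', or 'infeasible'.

infeasible

The boundaries v = 0 and 11u - 7v = 2 meet at (2/11, 0), but that point violates 11u - 5v ≤ -49. Every candidate vertex is excluded by some other constraint, so the feasible region is empty.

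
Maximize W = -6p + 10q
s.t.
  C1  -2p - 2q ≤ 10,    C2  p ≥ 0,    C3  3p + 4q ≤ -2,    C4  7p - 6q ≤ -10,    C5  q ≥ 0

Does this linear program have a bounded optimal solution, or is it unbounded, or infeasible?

The boundaries -2p - 2q = 10 and 3p + 4q = -2 meet at (-18, 13), but that point violates p ≥ 0. Every candidate vertex is excluded by some other constraint, so the feasible region is empty.

infeasible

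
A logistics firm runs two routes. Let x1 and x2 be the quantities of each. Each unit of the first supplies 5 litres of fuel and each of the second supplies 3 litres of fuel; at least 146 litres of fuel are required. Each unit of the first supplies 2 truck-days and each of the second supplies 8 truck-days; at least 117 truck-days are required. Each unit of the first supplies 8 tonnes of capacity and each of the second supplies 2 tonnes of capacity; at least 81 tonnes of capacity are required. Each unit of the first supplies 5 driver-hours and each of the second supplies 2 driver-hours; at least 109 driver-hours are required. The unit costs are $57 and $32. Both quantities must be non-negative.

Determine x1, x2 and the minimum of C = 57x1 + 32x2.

x1 = 7, x2 = 37, minimum C = 1583

Corner points and C = 57x1 + 32x2:
  (0, 109/2) → C = 1744
  (117/2, 0) → C = 6669/2
  (817/34, 293/34) → C = 55945/34
  (7, 37) → C = 1583
The feasible region is unbounded (it extends along (0, 1), (1, 0)), but C strictly increases along every unbounded feasible direction, so there is no improving ray and the minimum is attained at a vertex.

The binding constraints are 5x1 + 3x2 = 146 and 5x1 + 2x2 = 109.
Solving simultaneously gives x1 = 7, x2 = 37.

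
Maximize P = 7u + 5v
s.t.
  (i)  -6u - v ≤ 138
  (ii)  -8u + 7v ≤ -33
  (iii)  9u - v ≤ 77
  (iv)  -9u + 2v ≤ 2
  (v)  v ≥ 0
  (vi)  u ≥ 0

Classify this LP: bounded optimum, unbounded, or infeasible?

bounded optimum

Corner points and P = 7u + 5v:
  (46/5, 29/5) → P = 467/5
  (33/8, 0) → P = 231/8
  (77/9, 0) → P = 539/9
The feasible region has finitely many vertices and no improving ray; the maximum is 467/5 at (46/5, 29/5).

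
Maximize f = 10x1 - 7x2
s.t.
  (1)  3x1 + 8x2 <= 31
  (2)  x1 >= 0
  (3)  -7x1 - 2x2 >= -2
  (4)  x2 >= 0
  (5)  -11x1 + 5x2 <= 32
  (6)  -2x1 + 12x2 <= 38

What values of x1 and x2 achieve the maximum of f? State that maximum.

x1 = 2/7, x2 = 0, maximum f = 20/7

Extreme points and f = 10x1 - 7x2:
  (0, 1) → f = -7
  (0, 0) → f = 0
  (2/7, 0) → f = 20/7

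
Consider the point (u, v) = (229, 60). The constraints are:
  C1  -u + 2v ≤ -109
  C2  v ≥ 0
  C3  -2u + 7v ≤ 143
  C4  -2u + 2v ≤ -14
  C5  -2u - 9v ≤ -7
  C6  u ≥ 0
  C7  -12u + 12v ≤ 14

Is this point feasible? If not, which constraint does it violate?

feasible

C1: -109 ≤ -109 ✓
C2: 60 ≥ 0 ✓
C3: -38 ≤ 143 ✓
C4: -338 ≤ -14 ✓
C5: -998 ≤ -7 ✓
C6: 229 ≥ 0 ✓
C7: -2028 ≤ 14 ✓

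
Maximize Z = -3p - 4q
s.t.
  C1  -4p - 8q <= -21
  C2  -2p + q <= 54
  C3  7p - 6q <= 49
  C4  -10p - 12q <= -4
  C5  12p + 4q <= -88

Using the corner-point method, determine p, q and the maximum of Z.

Feasible corners and Z = -3p - 4q:
  (-322/17, 274/17) → Z = -130/17
  (-76/5, 118/5) → Z = -244/5
  (-134/13, 116/13) → Z = -62/13

At the optimal vertex, -10p - 12q = -4 and 12p + 4q = -88.
Solving simultaneously gives p = -134/13, q = 116/13.

p = -134/13, q = 116/13, maximum Z = -62/13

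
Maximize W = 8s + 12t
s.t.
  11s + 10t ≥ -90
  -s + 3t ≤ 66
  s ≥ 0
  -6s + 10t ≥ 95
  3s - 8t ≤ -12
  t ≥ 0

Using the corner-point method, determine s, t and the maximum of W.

s = 375/8, t = 301/8, maximum W = 1653/2

Extreme points and W = 8s + 12t:
  (0, 22) → W = 264
  (375/8, 301/8) → W = 1653/2
  (0, 19/2) → W = 114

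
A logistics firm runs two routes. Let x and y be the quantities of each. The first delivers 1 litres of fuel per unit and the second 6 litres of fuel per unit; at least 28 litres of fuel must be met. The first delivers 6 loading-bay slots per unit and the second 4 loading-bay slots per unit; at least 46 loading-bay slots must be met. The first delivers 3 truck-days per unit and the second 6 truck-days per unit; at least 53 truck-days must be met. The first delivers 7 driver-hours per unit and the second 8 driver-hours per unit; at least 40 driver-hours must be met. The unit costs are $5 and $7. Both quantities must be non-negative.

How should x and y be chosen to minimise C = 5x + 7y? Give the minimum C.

x = 8/3, y = 15/2, minimum C = 395/6

Extreme points and C = 5x + 7y:
  (0, 23/2) → C = 161/2
  (28, 0) → C = 140
  (25/2, 31/12) → C = 967/12
  (8/3, 15/2) → C = 395/6
The feasible region is unbounded (it extends along (0, 1), (1, 0)), but C strictly increases along every unbounded feasible direction, so there is no improving ray and the minimum is attained at a vertex.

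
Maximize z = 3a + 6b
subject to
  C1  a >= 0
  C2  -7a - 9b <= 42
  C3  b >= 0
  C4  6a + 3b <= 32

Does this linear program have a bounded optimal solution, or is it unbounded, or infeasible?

bounded optimum

Corner points and z = 3a + 6b:
  (0, 0) → z = 0
  (0, 32/3) → z = 64
  (16/3, 0) → z = 16
The feasible region has finitely many vertices and no improving ray; the maximum is 64 at (0, 32/3).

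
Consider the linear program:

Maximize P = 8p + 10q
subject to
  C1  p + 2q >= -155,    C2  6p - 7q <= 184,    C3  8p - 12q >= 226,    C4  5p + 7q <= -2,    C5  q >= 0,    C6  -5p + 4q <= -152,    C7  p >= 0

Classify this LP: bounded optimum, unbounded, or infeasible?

The boundaries 6p - 7q = 184 and 8p - 12q = 226 meet at (313/8, 29/4), but that point violates 5p + 7q ≤ -2. Every candidate vertex is excluded by some other constraint, so the feasible region is empty.

infeasible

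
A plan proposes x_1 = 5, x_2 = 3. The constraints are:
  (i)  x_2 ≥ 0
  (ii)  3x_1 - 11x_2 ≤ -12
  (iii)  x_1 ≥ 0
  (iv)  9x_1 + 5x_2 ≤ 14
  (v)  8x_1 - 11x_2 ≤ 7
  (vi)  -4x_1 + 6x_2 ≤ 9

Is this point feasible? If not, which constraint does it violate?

not feasible — violates (iv)

Constraint (iv): 9x_1 + 5x_2 = 60, which is not ≤ 14. All other constraints are satisfied.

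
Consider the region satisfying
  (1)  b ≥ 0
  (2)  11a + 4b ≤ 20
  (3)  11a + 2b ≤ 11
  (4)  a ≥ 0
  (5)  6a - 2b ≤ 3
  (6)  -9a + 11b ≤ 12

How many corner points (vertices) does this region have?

5

Pairwise boundary intersections that survive every other constraint:
  (0, 0)
  (1/2, 0)
  (14/17, 33/34)
  (97/139, 231/139)
  (0, 12/11)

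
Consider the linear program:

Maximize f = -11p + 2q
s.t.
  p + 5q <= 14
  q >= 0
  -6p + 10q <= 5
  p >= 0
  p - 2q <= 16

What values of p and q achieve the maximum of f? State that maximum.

p = 0, q = 1/2, maximum f = 1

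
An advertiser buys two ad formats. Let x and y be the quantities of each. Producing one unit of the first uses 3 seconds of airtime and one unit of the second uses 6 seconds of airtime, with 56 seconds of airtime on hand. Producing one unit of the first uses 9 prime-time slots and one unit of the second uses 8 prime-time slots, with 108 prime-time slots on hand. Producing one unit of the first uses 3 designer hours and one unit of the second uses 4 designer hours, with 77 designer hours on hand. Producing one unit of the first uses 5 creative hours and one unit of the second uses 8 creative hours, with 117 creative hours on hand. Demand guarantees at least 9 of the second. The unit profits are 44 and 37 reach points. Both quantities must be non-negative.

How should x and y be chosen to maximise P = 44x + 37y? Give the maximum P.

Vertices and P = 44x + 37y:
  (0, 28/3) → P = 1036/3
  (0, 9) → P = 333
  (2/3, 9) → P = 1087/3

x = 2/3, y = 9, maximum P = 1087/3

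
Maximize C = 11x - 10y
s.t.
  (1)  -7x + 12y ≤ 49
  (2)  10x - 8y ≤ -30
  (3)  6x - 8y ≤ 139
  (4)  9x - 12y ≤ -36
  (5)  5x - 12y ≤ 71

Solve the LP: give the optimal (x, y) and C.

Feasible corners and C = 11x - 10y:
  (1/2, 35/8) → C = -153/4
  (-60, -371/12) → C = -2105/6
  (-3/2, 15/8) → C = -141/4
  (-107/4, -273/16) → C = -989/8

At the optimal vertex, 10x - 8y = -30 and 9x - 12y = -36.
Solving simultaneously gives x = -3/2, y = 15/8.

x = -3/2, y = 15/8, maximum C = -141/4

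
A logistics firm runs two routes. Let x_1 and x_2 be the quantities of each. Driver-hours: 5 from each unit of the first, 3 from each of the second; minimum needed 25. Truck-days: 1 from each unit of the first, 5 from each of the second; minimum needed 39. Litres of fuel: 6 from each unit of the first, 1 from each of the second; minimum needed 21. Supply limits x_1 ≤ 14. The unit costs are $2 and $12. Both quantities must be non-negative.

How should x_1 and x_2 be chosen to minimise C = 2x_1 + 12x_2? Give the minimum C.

x_1 = 14, x_2 = 5, minimum C = 88

The feasible region is unbounded (it extends along (0, 1)), but C strictly increases along every unbounded feasible direction, so there is no improving ray and the minimum is attained at a vertex.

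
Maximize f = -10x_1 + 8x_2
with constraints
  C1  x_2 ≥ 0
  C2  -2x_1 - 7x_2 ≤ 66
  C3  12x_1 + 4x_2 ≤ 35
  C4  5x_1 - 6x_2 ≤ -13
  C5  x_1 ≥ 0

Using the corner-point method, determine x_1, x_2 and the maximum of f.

x_1 = 0, x_2 = 35/4, maximum f = 70

Corner points and f = -10x_1 + 8x_2:
  (79/46, 331/92) → f = 267/23
  (0, 35/4) → f = 70
  (0, 13/6) → f = 52/3

The binding constraints are 12x_1 + 4x_2 = 35 and x_1 = 0.
Solving simultaneously gives x_1 = 0, x_2 = 35/4.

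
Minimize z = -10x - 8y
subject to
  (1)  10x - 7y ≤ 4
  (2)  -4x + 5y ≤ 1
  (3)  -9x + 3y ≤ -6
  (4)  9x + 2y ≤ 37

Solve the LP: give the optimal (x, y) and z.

x = 27/22, y = 13/11, minimum z = -239/11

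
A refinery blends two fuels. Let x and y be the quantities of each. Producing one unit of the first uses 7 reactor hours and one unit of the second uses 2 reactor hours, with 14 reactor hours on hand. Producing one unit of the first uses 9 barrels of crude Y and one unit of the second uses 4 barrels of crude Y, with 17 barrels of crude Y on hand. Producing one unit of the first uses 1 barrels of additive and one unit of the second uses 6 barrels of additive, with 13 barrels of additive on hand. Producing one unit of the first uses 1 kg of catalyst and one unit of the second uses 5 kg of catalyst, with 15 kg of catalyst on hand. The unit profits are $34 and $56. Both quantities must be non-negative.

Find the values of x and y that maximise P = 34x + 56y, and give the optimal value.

x = 1, y = 2, maximum P = 146

Vertices and P = 34x + 56y:
  (0, 0) → P = 0
  (0, 13/6) → P = 364/3
  (17/9, 0) → P = 578/9
  (1, 2) → P = 146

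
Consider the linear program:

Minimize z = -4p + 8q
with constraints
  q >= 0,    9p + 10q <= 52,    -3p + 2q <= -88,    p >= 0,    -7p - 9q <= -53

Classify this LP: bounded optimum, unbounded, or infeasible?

infeasible

The boundaries q = 0 and -3p + 2q = -88 meet at (88/3, 0), but that point violates 9p + 10q ≤ 52. Every candidate vertex is excluded by some other constraint, so the feasible region is empty.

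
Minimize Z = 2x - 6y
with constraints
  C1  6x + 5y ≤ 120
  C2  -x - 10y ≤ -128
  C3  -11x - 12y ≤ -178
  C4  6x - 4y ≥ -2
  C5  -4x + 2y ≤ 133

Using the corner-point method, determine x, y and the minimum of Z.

Corner points and Z = 2x - 6y:
  (112/11, 648/55) → Z = -2768/55
  (235/27, 122/9) → Z = -1726/27
  (123/16, 385/32) → Z = -909/16

The optimum lies where 6x + 5y = 120 and 6x - 4y = -2.
Solving simultaneously gives x = 235/27, y = 122/9.

x = 235/27, y = 122/9, minimum Z = -1726/27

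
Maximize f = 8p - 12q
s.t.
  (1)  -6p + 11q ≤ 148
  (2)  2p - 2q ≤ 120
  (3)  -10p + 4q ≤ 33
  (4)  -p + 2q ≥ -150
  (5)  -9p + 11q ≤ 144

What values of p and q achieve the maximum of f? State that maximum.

p = -30, q = -90, maximum f = 840

Vertices and f = 8p - 12q:
  (808/5, 508/5) → f = 368/5
  (229/86, 641/43) → f = -6776/43
  (-30, -90) → f = 840
  (-333/8, -1533/16) → f = 3267/4

The optimum lies where 2p - 2q = 120 and -p + 2q = -150.
Solving simultaneously gives p = -30, q = -90.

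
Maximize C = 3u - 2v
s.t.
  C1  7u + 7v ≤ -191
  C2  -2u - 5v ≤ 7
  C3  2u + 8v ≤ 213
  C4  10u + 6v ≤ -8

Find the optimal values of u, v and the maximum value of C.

u = -302/7, v = 111/7, maximum C = -1128/7

Extreme points and C = 3u - 2v:
  (-302/7, 111/7) → C = -1128/7
  (-3019/42, 1873/42) → C = -1829/6
  (-1121/6, 220/3) → C = -4243/6

The binding constraints are 7u + 7v = -191 and -2u - 5v = 7.
Solving simultaneously gives u = -302/7, v = 111/7.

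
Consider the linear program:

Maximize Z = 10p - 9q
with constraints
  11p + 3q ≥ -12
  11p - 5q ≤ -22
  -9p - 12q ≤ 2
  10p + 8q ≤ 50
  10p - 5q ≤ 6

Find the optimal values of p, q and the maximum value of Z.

Vertices and Z = 10p - 9q:
  (-63/44, 5/4) → Z = -1125/44
  (-123/29, 335/29) → Z = -4245/29
  (37/69, 385/69) → Z = -3095/69

The binding constraints are 11p + 3q = -12 and 11p - 5q = -22.
Solving simultaneously gives p = -63/44, q = 5/4.

p = -63/44, q = 5/4, maximum Z = -1125/44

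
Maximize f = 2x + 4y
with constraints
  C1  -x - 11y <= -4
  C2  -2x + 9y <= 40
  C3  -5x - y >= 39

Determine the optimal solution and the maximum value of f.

x = -391/47, y = 122/47, maximum f = -294/47

Feasible corners and f = 2x + 4y:
  (-404/31, 48/31) → f = -616/31
  (-433/54, 59/54) → f = -35/3
  (-391/47, 122/47) → f = -294/47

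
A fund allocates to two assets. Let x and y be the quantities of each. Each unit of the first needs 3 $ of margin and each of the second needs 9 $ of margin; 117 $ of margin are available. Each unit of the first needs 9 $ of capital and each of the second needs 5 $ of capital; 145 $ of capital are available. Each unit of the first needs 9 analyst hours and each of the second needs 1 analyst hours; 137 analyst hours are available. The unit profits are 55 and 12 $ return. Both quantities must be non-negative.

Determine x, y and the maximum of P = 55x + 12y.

Vertices and P = 55x + 12y:
  (0, 0) → P = 0
  (0, 13) → P = 156
  (137/9, 0) → P = 7535/9
  (120/11, 103/11) → P = 7836/11
  (15, 2) → P = 849

At the optimal vertex, 9x + 5y = 145 and 9x + y = 137.
Solving simultaneously gives x = 15, y = 2.

x = 15, y = 2, maximum P = 849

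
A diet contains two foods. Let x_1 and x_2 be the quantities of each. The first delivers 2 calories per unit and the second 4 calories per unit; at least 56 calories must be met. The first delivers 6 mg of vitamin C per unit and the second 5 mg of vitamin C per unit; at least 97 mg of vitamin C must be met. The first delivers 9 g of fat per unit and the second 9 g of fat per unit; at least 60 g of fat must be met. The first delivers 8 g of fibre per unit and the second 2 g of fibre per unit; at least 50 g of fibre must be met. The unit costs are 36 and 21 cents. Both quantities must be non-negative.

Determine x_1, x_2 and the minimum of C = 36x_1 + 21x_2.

x_1 = 2, x_2 = 17, minimum C = 429

Extreme points and C = 36x_1 + 21x_2:
  (0, 25) → C = 525
  (28, 0) → C = 1008
  (54/7, 71/7) → C = 3435/7
  (2, 17) → C = 429
The feasible region is unbounded (it extends along (0, 1), (1, 0)), but C strictly increases along every unbounded feasible direction, so there is no improving ray and the minimum is attained at a vertex.

The optimum lies where 6x_1 + 5x_2 = 97 and 8x_1 + 2x_2 = 50.
Solving simultaneously gives x_1 = 2, x_2 = 17.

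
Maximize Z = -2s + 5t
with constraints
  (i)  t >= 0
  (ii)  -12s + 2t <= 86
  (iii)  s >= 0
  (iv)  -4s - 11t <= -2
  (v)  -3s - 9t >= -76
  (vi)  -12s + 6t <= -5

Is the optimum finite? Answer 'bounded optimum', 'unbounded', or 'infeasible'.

bounded optimum

Vertices and Z = -2s + 5t:
  (1/2, 0) → Z = -1
  (76/3, 0) → Z = -152/3
  (67/156, 1/39) → Z = -19/26
  (167/42, 299/42) → Z = 387/14
The feasible region has finitely many vertices and no improving ray; the maximum is 387/14 at (167/42, 299/42).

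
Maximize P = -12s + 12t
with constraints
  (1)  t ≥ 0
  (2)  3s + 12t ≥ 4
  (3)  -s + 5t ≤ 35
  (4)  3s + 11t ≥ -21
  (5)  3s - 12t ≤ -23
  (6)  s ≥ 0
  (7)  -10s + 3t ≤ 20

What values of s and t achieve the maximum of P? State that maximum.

s = 5/47, t = 330/47, maximum P = 3900/47

Feasible corners and P = -12s + 12t:
  (305/3, 82/3) → P = -892
  (5/47, 330/47) → P = 3900/47
  (0, 23/12) → P = 23
  (0, 20/3) → P = 80

The binding constraints are -s + 5t = 35 and -10s + 3t = 20.
Solving simultaneously gives s = 5/47, t = 330/47.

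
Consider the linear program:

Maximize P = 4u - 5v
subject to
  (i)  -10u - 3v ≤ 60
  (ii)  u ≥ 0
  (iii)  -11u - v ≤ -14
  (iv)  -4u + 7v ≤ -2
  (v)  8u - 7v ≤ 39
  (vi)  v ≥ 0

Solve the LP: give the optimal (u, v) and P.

Vertices and P = 4u - 5v:
  (100/81, 34/81) → P = 230/81
  (14/11, 0) → P = 56/11
  (37/4, 5) → P = 12
  (39/8, 0) → P = 39/2

u = 39/8, v = 0, maximum P = 39/2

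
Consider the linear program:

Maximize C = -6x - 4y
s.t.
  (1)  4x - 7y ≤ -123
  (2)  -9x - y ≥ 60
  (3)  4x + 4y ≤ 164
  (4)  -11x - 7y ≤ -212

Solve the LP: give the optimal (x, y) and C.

Vertices and C = -6x - 4y:
  (-101/8, 429/8) → C = -555/4
  (-158/13, 642/13) → C = -1620/13
  (-75/4, 239/4) → C = -253/2

At the optimal vertex, -9x - y = 60 and -11x - 7y = -212.
Solving simultaneously gives x = -158/13, y = 642/13.

x = -158/13, y = 642/13, maximum C = -1620/13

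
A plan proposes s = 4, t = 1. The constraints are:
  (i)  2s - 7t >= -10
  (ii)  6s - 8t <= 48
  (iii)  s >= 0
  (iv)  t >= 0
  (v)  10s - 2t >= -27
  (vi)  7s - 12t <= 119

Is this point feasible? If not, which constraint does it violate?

feasible

(i): 1 ≥ -10 ✓
(ii): 16 ≤ 48 ✓
(iii): 4 ≥ 0 ✓
(iv): 1 ≥ 0 ✓
(v): 38 ≥ -27 ✓
(vi): 16 ≤ 119 ✓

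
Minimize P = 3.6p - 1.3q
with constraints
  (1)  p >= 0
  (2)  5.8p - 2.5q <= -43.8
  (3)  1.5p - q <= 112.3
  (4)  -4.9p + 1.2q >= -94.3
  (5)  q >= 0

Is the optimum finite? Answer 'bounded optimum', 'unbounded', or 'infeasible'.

From the feasible point (0, 17.52), moving in the direction (0, 1) keeps every constraint satisfied while P decreases without bound.

unbounded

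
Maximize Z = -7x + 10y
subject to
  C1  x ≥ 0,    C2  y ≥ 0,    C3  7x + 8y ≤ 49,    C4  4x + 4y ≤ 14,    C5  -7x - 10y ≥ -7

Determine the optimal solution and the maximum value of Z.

Vertices and Z = -7x + 10y:
  (0, 0) → Z = 0
  (0, 7/10) → Z = 7
  (1, 0) → Z = -7

The optimum lies where x = 0 and -7x - 10y = -7.
Solving simultaneously gives x = 0, y = 7/10.

x = 0, y = 7/10, maximum Z = 7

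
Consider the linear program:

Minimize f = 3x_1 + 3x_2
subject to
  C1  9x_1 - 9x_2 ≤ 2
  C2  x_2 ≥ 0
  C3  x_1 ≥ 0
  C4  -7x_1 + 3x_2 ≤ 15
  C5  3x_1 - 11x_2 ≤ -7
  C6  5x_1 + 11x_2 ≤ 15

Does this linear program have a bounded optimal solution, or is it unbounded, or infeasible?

bounded optimum

Corner points and f = 3x_1 + 3x_2:
  (0, 7/11) → f = 21/11
  (0, 15/11) → f = 45/11
  (1, 10/11) → f = 63/11
The feasible region has finitely many vertices and no improving ray; the minimum is 21/11 at (0, 7/11).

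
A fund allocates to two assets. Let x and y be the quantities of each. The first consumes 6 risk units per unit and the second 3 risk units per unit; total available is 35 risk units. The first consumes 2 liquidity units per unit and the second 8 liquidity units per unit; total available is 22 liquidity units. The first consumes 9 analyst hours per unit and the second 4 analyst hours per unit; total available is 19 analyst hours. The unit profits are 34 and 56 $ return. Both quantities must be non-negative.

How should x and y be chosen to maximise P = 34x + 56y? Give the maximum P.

x = 1, y = 5/2, maximum P = 174

Feasible corners and P = 34x + 56y:
  (0, 0) → P = 0
  (0, 11/4) → P = 154
  (19/9, 0) → P = 646/9
  (1, 5/2) → P = 174

The optimum lies where 2x + 8y = 22 and 9x + 4y = 19.
Solving simultaneously gives x = 1, y = 5/2.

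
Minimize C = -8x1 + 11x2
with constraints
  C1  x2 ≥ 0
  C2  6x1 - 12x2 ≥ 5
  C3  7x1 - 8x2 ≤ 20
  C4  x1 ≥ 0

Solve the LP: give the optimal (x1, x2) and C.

x1 = 20/7, x2 = 0, minimum C = -160/7

Extreme points and C = -8x1 + 11x2:
  (5/6, 0) → C = -20/3
  (20/7, 0) → C = -160/7
  (50/9, 85/36) → C = -665/36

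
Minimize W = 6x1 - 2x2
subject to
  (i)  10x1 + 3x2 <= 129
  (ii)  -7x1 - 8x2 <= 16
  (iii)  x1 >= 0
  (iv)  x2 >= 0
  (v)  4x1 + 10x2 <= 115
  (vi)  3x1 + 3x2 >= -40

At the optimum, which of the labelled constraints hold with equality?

Extreme points and W = 6x1 - 2x2:
  (129/10, 0) → W = 387/5
  (945/88, 317/44) → W = 2201/44
  (0, 0) → W = 0
  (0, 23/2) → W = -23

The minimum is at (0, 23/2). Substituting into each constraint, equality holds for (iii) and (v); the remaining constraints have slack.

(iii) and (v)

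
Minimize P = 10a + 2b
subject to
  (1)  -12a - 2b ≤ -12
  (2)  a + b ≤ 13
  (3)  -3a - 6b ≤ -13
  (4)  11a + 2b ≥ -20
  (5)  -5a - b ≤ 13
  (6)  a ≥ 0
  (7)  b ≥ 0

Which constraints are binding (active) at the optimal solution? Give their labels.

Corner points and P = 10a + 2b:
  (23/33, 20/11) → P = 350/33
  (0, 6) → P = 12
  (0, 13) → P = 26
  (13, 0) → P = 130
  (13/3, 0) → P = 130/3

The minimum is at (23/33, 20/11). Substituting into each constraint, equality holds for (1) and (3); the remaining constraints have slack.

(1) and (3)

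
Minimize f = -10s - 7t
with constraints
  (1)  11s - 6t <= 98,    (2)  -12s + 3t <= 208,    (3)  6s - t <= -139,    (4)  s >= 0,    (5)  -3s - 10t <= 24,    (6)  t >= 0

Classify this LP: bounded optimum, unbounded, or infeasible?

The boundaries 11s - 6t = 98 and t = 0 meet at (98/11, 0), but that point violates 6s - t ≤ -139. Every candidate vertex is excluded by some other constraint, so the feasible region is empty.

infeasible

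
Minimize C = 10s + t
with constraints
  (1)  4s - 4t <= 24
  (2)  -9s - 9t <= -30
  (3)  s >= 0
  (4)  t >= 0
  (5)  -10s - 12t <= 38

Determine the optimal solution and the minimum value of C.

Feasible corners and C = 10s + t:
  (6, 0) → C = 60
  (0, 10/3) → C = 10/3
  (10/3, 0) → C = 100/3
The feasible region is unbounded (it extends along (1, 1), (0, 1)), but C strictly increases along every unbounded feasible direction, so there is no improving ray and the minimum is attained at a vertex.

At the optimal vertex, -9s - 9t = -30 and s = 0.
Solving simultaneously gives s = 0, t = 10/3.

s = 0, t = 10/3, minimum C = 10/3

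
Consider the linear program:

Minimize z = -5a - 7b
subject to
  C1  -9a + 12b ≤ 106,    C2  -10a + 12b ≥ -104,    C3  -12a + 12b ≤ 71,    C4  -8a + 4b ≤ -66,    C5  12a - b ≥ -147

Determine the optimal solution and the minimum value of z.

Vertices and z = -5a - 7b:
  (210, 499/3) → z = -6643/3
  (304/15, 721/30) → z = -8087/30
  (47/7, -43/14) → z = -169/14

At the optimal vertex, -9a + 12b = 106 and -10a + 12b = -104.
Solving simultaneously gives a = 210, b = 499/3.

a = 210, b = 499/3, minimum z = -6643/3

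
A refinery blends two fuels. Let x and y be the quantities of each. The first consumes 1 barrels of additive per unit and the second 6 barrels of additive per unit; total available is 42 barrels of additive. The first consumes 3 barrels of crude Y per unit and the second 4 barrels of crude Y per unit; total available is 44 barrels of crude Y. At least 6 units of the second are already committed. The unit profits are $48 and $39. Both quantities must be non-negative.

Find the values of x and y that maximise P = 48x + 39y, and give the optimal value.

x = 6, y = 6, maximum P = 522

The optimum lies where x + 6y = 42 and y = 6.
Solving simultaneously gives x = 6, y = 6.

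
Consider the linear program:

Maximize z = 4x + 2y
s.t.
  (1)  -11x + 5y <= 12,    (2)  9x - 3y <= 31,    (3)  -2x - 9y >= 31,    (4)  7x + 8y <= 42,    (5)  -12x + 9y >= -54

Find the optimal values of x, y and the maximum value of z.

x = 23/14, y = -80/21, maximum z = -22/21

Vertices and z = 4x + 2y:
  (-263/109, -317/109) → z = -1686/109
  (-126/13, -246/13) → z = -996/13
  (23/14, -80/21) → z = -22/21

At the optimal vertex, -2x - 9y = 31 and -12x + 9y = -54.
Solving simultaneously gives x = 23/14, y = -80/21.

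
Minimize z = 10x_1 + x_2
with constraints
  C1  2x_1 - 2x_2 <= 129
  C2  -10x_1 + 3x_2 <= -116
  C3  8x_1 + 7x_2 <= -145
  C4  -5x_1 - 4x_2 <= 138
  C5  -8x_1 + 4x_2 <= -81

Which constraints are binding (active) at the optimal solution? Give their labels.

C2 and C4

Extreme points and z = 10x_1 + x_2:
  (613/30, -661/15) → z = 2404/15
  (40/3, -307/6) → z = 493/6
  (377/94, -1189/47) → z = 696/47
  (10/11, -392/11) → z = -292/11

The minimum is at (10/11, -392/11). Substituting into each constraint, equality holds for C2 and C4; the remaining constraints have slack.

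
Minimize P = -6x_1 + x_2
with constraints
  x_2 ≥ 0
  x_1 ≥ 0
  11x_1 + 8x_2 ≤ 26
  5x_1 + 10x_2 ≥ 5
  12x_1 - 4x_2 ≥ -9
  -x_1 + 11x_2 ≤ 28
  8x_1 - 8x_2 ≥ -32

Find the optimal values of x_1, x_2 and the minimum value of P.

x_1 = 26/11, x_2 = 0, minimum P = -156/11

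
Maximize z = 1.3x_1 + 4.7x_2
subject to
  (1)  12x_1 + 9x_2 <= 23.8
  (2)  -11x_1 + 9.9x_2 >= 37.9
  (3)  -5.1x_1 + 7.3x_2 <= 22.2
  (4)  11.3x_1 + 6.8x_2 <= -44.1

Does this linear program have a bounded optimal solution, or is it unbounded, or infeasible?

Vertices and z = 1.3x_1 + 4.7x_2:
  (-69431/18667, -5683/18667) → z = -584852/93335
  (-47289/11717, 2595/11717) → z = -246396/58585
The feasible region has finitely many vertices and no improving ray; the maximum is -246396/58585 at (-47289/11717, 2595/11717).

bounded optimum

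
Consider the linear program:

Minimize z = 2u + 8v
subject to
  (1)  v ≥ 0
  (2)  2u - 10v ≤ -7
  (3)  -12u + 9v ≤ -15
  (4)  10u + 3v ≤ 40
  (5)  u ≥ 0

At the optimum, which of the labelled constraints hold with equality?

Extreme points and z = 2u + 8v:
  (71/34, 19/17) → z = 223/17
  (379/106, 75/53) → z = 979/53
  (45/14, 55/21) → z = 575/21

The minimum is at (71/34, 19/17). Substituting into each constraint, equality holds for (2) and (3); the remaining constraints have slack.

(2) and (3)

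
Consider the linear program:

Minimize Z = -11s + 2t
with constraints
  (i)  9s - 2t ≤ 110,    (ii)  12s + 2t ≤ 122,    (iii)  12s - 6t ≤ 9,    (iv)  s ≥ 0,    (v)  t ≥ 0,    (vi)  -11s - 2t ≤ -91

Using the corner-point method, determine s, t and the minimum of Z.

s = 125/16, t = 113/8, minimum Z = -923/16

Vertices and Z = -11s + 2t:
  (125/16, 113/8) → Z = -923/16
  (0, 61) → Z = 122
  (94/15, 331/30) → Z = -703/15
  (0, 91/2) → Z = 91

The binding constraints are 12s + 2t = 122 and 12s - 6t = 9.
Solving simultaneously gives s = 125/16, t = 113/8.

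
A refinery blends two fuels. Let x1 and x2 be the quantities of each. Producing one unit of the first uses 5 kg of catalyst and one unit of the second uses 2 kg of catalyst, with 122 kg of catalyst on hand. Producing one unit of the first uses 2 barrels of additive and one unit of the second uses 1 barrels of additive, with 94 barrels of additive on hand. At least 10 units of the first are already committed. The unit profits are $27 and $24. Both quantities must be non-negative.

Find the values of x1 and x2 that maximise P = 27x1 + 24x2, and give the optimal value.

x1 = 10, x2 = 36, maximum P = 1134

Vertices and P = 27x1 + 24x2:
  (122/5, 0) → P = 3294/5
  (10, 0) → P = 270
  (10, 36) → P = 1134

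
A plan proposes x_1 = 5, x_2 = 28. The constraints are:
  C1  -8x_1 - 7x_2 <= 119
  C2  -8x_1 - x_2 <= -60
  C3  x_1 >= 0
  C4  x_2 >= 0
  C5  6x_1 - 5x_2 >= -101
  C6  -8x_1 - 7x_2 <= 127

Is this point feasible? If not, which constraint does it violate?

not feasible — violates C5

Constraint C5: 6x_1 - 5x_2 = -110, which is not ≥ -101. All other constraints are satisfied.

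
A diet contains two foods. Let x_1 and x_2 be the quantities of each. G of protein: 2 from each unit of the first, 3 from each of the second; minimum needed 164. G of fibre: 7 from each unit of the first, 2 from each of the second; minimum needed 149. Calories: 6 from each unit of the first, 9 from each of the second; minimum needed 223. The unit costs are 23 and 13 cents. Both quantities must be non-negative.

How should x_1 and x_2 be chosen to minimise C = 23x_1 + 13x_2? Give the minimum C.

x_1 = 7, x_2 = 50, minimum C = 811

Extreme points and C = 23x_1 + 13x_2:
  (0, 149/2) → C = 1937/2
  (82, 0) → C = 1886
  (7, 50) → C = 811
The feasible region is unbounded (it extends along (0, 1), (1, 0)), but C strictly increases along every unbounded feasible direction, so there is no improving ray and the minimum is attained at a vertex.

The binding constraints are 2x_1 + 3x_2 = 164 and 7x_1 + 2x_2 = 149.
Solving simultaneously gives x_1 = 7, x_2 = 50.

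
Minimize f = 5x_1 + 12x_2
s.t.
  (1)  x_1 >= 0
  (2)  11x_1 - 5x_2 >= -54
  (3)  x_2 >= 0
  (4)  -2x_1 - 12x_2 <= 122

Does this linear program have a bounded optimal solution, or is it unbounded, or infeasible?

Extreme points and f = 5x_1 + 12x_2:
  (0, 54/5) → f = 648/5
  (0, 0) → f = 0
The feasible region has finitely many vertices and no improving ray; the minimum is 0 at (0, 0).

bounded optimum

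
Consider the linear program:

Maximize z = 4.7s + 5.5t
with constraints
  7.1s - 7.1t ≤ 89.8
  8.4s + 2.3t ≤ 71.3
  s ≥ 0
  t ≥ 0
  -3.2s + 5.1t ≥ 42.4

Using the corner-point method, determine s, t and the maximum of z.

Feasible corners and z = 4.7s + 5.5t:
  (0, 31) → z = 341/2
  (26611/5020, 14608/1255) → z = 4464477/50200
  (0, 424/51) → z = 2332/51

The optimum lies where 8.4s + 2.3t = 71.3 and s = 0.
Solving simultaneously gives s = 0, t = 31.

s = 0, t = 31, maximum z = 170.5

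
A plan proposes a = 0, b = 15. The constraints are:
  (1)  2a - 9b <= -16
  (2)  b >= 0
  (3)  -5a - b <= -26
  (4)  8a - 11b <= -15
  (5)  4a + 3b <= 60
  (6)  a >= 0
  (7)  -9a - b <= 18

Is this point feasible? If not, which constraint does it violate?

Constraint (3): -5a - b = -15, which is not ≤ -26. All other constraints are satisfied.

not feasible — violates (3)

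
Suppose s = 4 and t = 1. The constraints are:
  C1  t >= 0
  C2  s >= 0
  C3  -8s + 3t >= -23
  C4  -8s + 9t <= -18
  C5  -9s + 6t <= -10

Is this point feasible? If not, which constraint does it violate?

not feasible — violates C3

Constraint C3: -8s + 3t = -29, which is not ≥ -23. All other constraints are satisfied.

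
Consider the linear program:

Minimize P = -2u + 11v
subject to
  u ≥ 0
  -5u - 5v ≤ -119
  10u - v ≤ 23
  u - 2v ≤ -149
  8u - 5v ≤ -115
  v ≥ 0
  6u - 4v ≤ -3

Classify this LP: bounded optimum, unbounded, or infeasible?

bounded optimum

Corner points and P = -2u + 11v:
  (0, 149/2) → P = 1639/2
  (195/19, 1513/19) → P = 16253/19
The feasible region has finitely many vertices and no improving ray; the minimum is 1639/2 at (0, 149/2).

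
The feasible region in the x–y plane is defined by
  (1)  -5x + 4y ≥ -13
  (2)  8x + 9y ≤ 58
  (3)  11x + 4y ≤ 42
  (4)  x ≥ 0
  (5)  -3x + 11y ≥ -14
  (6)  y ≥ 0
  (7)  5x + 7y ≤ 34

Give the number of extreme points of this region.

Intersecting each pair of boundary lines and keeping only the points that satisfy every inequality leaves:
  (55/16, 67/64)
  (13/5, 0)
  (158/57, 164/57)
  (0, 0)
  (0, 34/7)

5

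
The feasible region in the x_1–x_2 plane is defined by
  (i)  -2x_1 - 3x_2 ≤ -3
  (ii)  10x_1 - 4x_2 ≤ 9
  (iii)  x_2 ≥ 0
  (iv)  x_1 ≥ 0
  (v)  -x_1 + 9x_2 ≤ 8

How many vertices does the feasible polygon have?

3

Pairwise boundary intersections that survive every other constraint:
  (39/38, 6/19)
  (1/7, 19/21)
  (113/86, 89/86)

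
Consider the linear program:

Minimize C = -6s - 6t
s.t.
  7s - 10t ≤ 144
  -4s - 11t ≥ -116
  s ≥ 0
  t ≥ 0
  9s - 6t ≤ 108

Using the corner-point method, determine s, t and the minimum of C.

s = 628/41, t = 204/41, minimum C = -4992/41

Feasible corners and C = -6s - 6t:
  (0, 116/11) → C = -696/11
  (628/41, 204/41) → C = -4992/41
  (0, 0) → C = 0
  (12, 0) → C = -72

At the optimal vertex, -4s - 11t = -116 and 9s - 6t = 108.
Solving simultaneously gives s = 628/41, t = 204/41.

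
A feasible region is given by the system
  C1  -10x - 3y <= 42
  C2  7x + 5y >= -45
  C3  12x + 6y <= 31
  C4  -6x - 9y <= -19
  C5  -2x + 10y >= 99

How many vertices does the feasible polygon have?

3

Pairwise boundary intersections that survive every other constraint:
  (-115/8, 407/12)
  (-717/106, 453/53)
  (-71/33, 625/66)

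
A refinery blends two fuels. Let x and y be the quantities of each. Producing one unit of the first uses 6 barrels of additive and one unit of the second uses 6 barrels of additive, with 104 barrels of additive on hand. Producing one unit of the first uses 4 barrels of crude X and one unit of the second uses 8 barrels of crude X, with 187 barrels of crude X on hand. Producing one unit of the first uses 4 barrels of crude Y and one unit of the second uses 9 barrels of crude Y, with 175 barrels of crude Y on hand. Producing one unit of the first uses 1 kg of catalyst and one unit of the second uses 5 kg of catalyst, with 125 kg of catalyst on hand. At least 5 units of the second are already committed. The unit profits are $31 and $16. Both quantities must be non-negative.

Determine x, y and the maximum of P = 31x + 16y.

x = 37/3, y = 5, maximum P = 1387/3

Feasible corners and P = 31x + 16y:
  (0, 52/3) → P = 832/3
  (0, 5) → P = 80
  (37/3, 5) → P = 1387/3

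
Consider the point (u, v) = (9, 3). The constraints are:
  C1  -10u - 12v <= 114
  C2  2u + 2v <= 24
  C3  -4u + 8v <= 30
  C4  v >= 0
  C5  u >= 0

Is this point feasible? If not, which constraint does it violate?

feasible

C1: -126 ≤ 114 ✓
C2: 24 ≤ 24 ✓
C3: -12 ≤ 30 ✓
C4: 3 ≥ 0 ✓
C5: 9 ≥ 0 ✓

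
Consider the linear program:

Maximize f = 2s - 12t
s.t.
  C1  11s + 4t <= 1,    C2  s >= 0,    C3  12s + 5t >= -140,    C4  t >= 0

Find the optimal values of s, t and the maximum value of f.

s = 1/11, t = 0, maximum f = 2/11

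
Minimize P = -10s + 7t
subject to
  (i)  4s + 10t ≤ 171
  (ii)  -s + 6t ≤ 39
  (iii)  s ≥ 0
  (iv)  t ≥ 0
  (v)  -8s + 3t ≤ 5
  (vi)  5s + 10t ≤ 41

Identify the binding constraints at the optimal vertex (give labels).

(iv) and (vi)

Vertices and P = -10s + 7t:
  (0, 0) → P = 0
  (0, 5/3) → P = 35/3
  (41/5, 0) → P = -82
  (73/95, 353/95) → P = 1741/95

The minimum is at (41/5, 0). Substituting into each constraint, equality holds for (iv) and (vi); the remaining constraints have slack.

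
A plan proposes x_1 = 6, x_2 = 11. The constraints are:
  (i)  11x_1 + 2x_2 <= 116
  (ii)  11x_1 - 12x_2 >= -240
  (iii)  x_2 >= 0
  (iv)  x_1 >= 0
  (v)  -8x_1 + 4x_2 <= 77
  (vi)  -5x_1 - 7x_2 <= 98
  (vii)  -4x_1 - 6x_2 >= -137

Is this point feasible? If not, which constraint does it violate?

feasible

(i): 88 ≤ 116 ✓
(ii): -66 ≥ -240 ✓
(iii): 11 ≥ 0 ✓
(iv): 6 ≥ 0 ✓
(v): -4 ≤ 77 ✓
(vi): -107 ≤ 98 ✓
(vii): -90 ≥ -137 ✓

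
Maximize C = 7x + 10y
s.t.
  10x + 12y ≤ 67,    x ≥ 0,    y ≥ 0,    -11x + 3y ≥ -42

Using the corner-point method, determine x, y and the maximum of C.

Corner points and C = 7x + 10y:
  (0, 67/12) → C = 335/6
  (235/54, 317/162) → C = 8105/162
  (0, 0) → C = 0
  (42/11, 0) → C = 294/11

The binding constraints are 10x + 12y = 67 and x = 0.
Solving simultaneously gives x = 0, y = 67/12.

x = 0, y = 67/12, maximum C = 335/6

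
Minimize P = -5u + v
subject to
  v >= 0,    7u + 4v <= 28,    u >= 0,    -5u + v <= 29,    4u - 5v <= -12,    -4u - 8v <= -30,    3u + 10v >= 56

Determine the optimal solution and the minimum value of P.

u = 28/29, v = 154/29, minimum P = 14/29

Feasible corners and P = -5u + v:
  (0, 7) → P = 7
  (28/29, 154/29) → P = 14/29
  (0, 28/5) → P = 28/5

The optimum lies where 7u + 4v = 28 and 3u + 10v = 56.
Solving simultaneously gives u = 28/29, v = 154/29.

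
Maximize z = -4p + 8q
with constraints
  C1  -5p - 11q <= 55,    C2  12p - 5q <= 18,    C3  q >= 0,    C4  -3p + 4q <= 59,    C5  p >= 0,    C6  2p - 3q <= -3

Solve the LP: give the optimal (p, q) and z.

Extreme points and z = -4p + 8q:
  (367/33, 254/11) → z = 4628/33
  (69/26, 36/13) → z = 150/13
  (0, 59/4) → z = 118
  (0, 1) → z = 8

p = 367/33, q = 254/11, maximum z = 4628/33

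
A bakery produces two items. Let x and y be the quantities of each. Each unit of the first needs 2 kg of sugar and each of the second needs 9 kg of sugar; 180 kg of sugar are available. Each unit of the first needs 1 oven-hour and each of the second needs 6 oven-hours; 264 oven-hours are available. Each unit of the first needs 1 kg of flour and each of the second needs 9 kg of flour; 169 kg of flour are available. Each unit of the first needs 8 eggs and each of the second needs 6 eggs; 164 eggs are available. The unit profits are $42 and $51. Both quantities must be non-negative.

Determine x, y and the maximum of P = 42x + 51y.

x = 7, y = 18, maximum P = 1212

At the optimal vertex, x + 9y = 169 and 8x + 6y = 164.
Solving simultaneously gives x = 7, y = 18.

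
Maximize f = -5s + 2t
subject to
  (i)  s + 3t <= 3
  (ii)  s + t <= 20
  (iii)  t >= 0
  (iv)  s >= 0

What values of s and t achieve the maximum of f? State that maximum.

s = 0, t = 1, maximum f = 2

Vertices and f = -5s + 2t:
  (3, 0) → f = -15
  (0, 1) → f = 2
  (0, 0) → f = 0

The optimum lies where s + 3t = 3 and s = 0.
Solving simultaneously gives s = 0, t = 1.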